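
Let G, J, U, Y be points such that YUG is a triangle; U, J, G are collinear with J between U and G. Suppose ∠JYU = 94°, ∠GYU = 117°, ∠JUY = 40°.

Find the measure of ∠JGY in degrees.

∠JGY = 23°

1. ∠GUY = 40°  [J on ray UG]
2. ∠UGY = 23°  [△YUG]
3. ∠JGY = 23°  [J on ray GU]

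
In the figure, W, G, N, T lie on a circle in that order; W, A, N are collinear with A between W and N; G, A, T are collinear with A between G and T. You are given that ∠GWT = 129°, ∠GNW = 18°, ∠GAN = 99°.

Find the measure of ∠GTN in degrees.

1. ∠GNT = 51°  [cyclic WGNT, opposite ∠W+∠N]
2. ∠NGT = 63°  [△GAN]
3. ∠GTN = 66°  [△GNT]

∠GTN = 66°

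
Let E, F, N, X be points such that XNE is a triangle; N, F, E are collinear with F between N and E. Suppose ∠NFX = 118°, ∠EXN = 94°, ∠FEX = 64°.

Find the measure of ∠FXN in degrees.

1. ∠NEX = 64°  [F on ray EN]
2. ∠ENX = 22°  [△XNE]
3. ∠FNX = 22°  [F on ray NE]
4. ∠FXN = 40°  [△XNF]

∠FXN = 40°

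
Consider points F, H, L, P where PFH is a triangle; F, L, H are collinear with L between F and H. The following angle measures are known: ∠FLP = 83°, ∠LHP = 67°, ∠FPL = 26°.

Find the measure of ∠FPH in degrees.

∠FPH = 42°

1. ∠LFP = 71°  [△PFL]
2. ∠FHP = 67°  [L on ray HF]
3. ∠HFP = 71°  [L on ray FH]
4. ∠FPH = 42°  [△PFH]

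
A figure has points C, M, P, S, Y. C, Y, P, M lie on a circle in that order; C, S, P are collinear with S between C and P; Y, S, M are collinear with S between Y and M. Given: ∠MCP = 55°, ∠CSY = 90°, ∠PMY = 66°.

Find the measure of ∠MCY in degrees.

1. ∠MYP = 55°  [same arc PM]
2. ∠MPY = 59°  [△YPM]
3. ∠MCY = 121°  [cyclic CYPM, opposite ∠C+∠P]

∠MCY = 121°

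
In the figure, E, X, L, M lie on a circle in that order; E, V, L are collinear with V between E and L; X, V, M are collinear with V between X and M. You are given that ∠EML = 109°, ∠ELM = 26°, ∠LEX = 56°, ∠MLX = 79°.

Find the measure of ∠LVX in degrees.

∠LVX = 82°

1. ∠EXL = 71°  [cyclic EXLM, opposite ∠X+∠M]
2. ∠LMX = 56°  [same arc XL]
3. ∠ELX = 53°  [△EXL]
4. ∠LXM = 45°  [△XLM]
5. ∠LVX = 82°  [△XVL]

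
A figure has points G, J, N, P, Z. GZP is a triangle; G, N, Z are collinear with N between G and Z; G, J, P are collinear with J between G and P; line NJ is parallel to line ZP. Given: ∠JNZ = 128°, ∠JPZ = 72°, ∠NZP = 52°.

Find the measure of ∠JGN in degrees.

1. ∠GPZ = 72°  [J on ray PG]
2. ∠GZP = 52°  [N on ray ZG]
3. ∠PGZ = 56°  [△GZP]
4. ∠JGN = 56°  [N on GZ, J on GP]

∠JGN = 56°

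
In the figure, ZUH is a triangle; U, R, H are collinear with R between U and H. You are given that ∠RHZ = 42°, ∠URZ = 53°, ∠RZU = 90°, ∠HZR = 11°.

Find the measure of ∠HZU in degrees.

1. ∠UHZ = 42°  [R on ray HU]
2. ∠RUZ = 37°  [△ZUR]
3. ∠HUZ = 37°  [R on ray UH]
4. ∠HZU = 101°  [△ZUH]

∠HZU = 101°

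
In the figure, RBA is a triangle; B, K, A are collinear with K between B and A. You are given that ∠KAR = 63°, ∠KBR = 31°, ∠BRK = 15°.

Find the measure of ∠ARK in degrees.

∠ARK = 71°

1. ∠BKR = 134°  [△RBK]
2. ∠AKR = 46°  [linear pair at K on BA]
3. ∠ARK = 71°  [△RKA]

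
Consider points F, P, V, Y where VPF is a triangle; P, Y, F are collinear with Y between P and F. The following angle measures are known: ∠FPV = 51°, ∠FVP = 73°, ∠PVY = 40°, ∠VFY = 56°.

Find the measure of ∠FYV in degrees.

∠FYV = 91°

1. ∠VPY = 51°  [Y on ray PF]
2. ∠PYV = 89°  [△VPY]
3. ∠FYV = 91°  [linear pair at Y on PF]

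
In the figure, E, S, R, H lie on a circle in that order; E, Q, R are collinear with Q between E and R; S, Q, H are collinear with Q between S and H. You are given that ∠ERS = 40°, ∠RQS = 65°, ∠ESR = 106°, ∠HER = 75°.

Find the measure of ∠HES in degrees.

∠HES = 109°

1. ∠EHS = 40°  [same arc ES]
2. ∠RES = 34°  [△ESR]
3. ∠EQS = 115°  [linear pair at Q on ER]
4. ∠ESH = 31°  [△EQS]
5. ∠HES = 109°  [△ESH]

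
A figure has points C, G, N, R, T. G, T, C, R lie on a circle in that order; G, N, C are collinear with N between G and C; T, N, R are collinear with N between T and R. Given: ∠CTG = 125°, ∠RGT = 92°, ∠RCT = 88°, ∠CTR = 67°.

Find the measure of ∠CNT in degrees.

∠CNT = 83°

1. ∠CRT = 25°  [△TCR]
2. ∠CGT = 25°  [same arc TC]
3. ∠GCT = 30°  [△GTC]
4. ∠CNT = 83°  [△TNC]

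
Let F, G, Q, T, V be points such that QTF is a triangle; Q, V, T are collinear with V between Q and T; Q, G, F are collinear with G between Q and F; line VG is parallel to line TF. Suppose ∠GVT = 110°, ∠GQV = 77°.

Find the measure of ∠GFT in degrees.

∠GFT = 33°

1. ∠GVQ = 70°  [linear pair at V on QT]
2. ∠QGV = 33°  [△QVG]
3. ∠FGV = 147°  [linear pair at G on QF]
4. ∠GFT = 33°  [VG∥TF, co-interior at F–G]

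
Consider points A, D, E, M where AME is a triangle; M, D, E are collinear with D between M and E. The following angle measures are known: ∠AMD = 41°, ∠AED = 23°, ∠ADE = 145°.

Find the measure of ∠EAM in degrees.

1. ∠AME = 41°  [D on ray ME]
2. ∠AEM = 23°  [D on ray EM]
3. ∠EAM = 116°  [△AME]

∠EAM = 116°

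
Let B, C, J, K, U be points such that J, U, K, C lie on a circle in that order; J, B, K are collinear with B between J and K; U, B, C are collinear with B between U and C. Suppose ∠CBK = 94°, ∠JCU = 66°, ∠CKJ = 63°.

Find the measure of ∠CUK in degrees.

1. ∠JBU = 94°  [vertical angles at B]
2. ∠JKU = 66°  [same arc JU]
3. ∠KBU = 86°  [linear pair at B on JK]
4. ∠CUK = 28°  [△UBK]

∠CUK = 28°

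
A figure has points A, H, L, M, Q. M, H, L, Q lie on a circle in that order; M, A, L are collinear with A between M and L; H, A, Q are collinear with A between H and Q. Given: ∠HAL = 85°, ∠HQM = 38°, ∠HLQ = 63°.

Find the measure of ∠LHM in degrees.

∠LHM = 82°

1. ∠HAM = 95°  [linear pair at A on ML]
2. ∠HLM = 38°  [same arc MH]
3. ∠HMQ = 117°  [cyclic MHLQ, opposite ∠M+∠L]
4. ∠MHQ = 25°  [△MHQ]
5. ∠HML = 60°  [△MAH]
6. ∠LHM = 82°  [△MHL]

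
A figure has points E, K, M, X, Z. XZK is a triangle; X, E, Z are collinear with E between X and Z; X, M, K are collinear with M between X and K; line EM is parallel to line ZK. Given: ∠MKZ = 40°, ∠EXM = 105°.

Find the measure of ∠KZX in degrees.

∠KZX = 35°

1. ∠XKZ = 40°  [M on ray KX]
2. ∠KXZ = 105°  [E on XZ, M on XK]
3. ∠KZX = 35°  [△XZK]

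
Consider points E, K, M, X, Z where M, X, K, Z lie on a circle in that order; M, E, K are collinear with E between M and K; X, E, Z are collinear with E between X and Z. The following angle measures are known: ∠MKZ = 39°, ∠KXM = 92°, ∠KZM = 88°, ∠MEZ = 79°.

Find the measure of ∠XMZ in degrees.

∠XMZ = 93°

1. ∠MXZ = 39°  [same arc MZ]
2. ∠KMZ = 53°  [△MKZ]
3. ∠MZX = 48°  [△MEZ]
4. ∠XMZ = 93°  [△MXZ]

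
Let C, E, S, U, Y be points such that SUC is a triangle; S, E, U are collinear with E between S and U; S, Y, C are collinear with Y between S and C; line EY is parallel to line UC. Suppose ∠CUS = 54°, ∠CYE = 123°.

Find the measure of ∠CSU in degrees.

1. ∠SEY = 54°  [EY∥UC, corresponding at E]
2. ∠EYS = 57°  [linear pair at Y on SC]
3. ∠ESY = 69°  [△SEY]
4. ∠CSU = 69°  [E on SU, Y on SC]

∠CSU = 69°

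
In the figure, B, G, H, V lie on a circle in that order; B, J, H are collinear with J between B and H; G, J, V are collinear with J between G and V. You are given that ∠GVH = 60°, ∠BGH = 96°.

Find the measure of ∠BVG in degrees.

1. ∠GBH = 60°  [same arc GH]
2. ∠BHG = 24°  [△BGH]
3. ∠BVG = 24°  [same arc BG]

∠BVG = 24°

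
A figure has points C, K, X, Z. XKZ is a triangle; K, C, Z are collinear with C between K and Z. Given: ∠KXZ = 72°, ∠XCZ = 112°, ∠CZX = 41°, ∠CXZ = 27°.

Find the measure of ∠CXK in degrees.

∠CXK = 45°

1. ∠KCX = 68°  [linear pair at C on KZ]
2. ∠KZX = 41°  [C on ray ZK]
3. ∠XKZ = 67°  [△XKZ]
4. ∠CKX = 67°  [C on ray KZ]
5. ∠CXK = 45°  [△XKC]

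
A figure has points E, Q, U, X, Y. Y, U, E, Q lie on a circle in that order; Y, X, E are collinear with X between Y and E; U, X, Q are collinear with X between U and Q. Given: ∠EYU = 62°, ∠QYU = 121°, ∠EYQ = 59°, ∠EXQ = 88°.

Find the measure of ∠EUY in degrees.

1. ∠EQU = 62°  [same arc UE]
2. ∠QEY = 30°  [△EXQ]
3. ∠EQY = 91°  [△YEQ]
4. ∠EUY = 89°  [cyclic YUEQ, opposite ∠U+∠Q]

∠EUY = 89°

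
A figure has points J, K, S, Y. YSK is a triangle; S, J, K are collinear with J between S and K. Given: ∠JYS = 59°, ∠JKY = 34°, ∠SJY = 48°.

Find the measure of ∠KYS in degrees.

∠KYS = 73°

1. ∠JSY = 73°  [△YSJ]
2. ∠SKY = 34°  [J on ray KS]
3. ∠KSY = 73°  [J on ray SK]
4. ∠KYS = 73°  [△YSK]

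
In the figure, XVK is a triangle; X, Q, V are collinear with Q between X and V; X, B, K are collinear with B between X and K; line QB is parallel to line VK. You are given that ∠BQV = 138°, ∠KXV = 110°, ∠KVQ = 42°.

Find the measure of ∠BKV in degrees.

∠BKV = 28°

1. ∠KVX = 42°  [Q on ray VX]
2. ∠VKX = 28°  [△XVK]
3. ∠BKV = 28°  [B on ray KX]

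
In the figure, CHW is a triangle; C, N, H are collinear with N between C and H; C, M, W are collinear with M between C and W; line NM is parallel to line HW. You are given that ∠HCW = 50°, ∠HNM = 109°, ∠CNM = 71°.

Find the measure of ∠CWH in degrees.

∠CWH = 59°

1. ∠MCN = 50°  [N on CH, M on CW]
2. ∠CMN = 59°  [△CNM]
3. ∠CWH = 59°  [NM∥HW, corresponding at M]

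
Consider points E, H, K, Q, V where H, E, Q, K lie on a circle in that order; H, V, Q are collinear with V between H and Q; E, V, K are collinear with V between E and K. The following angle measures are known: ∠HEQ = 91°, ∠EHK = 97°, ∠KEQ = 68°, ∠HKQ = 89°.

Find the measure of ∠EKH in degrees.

1. ∠KHQ = 68°  [same arc QK]
2. ∠HQK = 23°  [△HQK]
3. ∠HEK = 23°  [same arc HK]
4. ∠EKH = 60°  [△HEK]

∠EKH = 60°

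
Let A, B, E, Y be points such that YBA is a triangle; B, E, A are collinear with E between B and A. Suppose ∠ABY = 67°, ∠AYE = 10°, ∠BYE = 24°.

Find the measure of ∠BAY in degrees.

∠BAY = 79°

1. ∠EBY = 67°  [E on ray BA]
2. ∠BEY = 89°  [△YBE]
3. ∠AEY = 91°  [linear pair at E on BA]
4. ∠EAY = 79°  [△YEA]
5. ∠BAY = 79°  [E on ray AB]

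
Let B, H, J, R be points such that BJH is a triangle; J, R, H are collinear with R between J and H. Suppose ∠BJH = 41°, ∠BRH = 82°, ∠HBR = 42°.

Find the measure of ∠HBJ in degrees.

∠HBJ = 83°

1. ∠BHR = 56°  [△BRH]
2. ∠BHJ = 56°  [R on ray HJ]
3. ∠HBJ = 83°  [△BJH]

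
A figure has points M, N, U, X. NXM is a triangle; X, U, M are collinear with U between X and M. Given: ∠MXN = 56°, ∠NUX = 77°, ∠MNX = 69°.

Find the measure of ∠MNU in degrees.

∠MNU = 22°

1. ∠NMX = 55°  [△NXM]
2. ∠MUN = 103°  [linear pair at U on XM]
3. ∠NMU = 55°  [U on ray MX]
4. ∠MNU = 22°  [△NUM]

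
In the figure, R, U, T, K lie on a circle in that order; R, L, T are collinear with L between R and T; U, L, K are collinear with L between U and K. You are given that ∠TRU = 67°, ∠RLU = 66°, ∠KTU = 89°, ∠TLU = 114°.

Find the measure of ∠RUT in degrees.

1. ∠TKU = 67°  [same arc UT]
2. ∠KUT = 24°  [△UTK]
3. ∠RTU = 42°  [△ULT]
4. ∠RUT = 71°  [△RUT]

∠RUT = 71°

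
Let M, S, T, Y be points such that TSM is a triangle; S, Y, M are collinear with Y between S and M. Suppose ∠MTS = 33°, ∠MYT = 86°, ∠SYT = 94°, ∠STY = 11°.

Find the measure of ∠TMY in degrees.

1. ∠TSY = 75°  [△TSY]
2. ∠MST = 75°  [Y on ray SM]
3. ∠SMT = 72°  [△TSM]
4. ∠TMY = 72°  [Y on ray MS]

∠TMY = 72°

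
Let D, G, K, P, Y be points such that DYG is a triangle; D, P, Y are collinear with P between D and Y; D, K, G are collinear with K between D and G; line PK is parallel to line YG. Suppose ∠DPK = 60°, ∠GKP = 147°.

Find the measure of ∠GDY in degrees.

1. ∠DKP = 33°  [linear pair at K on DG]
2. ∠KDP = 87°  [△DPK]
3. ∠GDY = 87°  [P on DY, K on DG]

∠GDY = 87°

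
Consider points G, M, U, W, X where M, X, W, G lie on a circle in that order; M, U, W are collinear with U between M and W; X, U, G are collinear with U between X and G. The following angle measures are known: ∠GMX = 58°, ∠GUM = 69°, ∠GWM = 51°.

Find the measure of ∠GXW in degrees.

1. ∠GWX = 122°  [cyclic MXWG, opposite ∠M+∠W]
2. ∠GUW = 111°  [linear pair at U on MW]
3. ∠WGX = 18°  [△WUG]
4. ∠GXW = 40°  [△XWG]

∠GXW = 40°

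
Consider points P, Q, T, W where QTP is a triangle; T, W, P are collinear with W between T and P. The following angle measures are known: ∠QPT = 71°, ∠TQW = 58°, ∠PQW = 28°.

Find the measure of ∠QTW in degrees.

∠QTW = 23°

1. ∠QPW = 71°  [W on ray PT]
2. ∠PWQ = 81°  [△QWP]
3. ∠QWT = 99°  [linear pair at W on TP]
4. ∠QTW = 23°  [△QTW]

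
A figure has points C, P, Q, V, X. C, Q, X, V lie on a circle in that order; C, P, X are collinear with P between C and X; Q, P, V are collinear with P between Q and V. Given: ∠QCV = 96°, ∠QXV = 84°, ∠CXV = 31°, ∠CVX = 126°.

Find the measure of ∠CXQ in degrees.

∠CXQ = 53°

1. ∠CQV = 31°  [same arc CV]
2. ∠CVQ = 53°  [△CQV]
3. ∠CXQ = 53°  [same arc CQ]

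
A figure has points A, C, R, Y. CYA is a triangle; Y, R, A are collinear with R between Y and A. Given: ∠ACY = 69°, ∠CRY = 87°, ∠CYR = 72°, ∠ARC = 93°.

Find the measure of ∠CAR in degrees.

∠CAR = 39°

1. ∠AYC = 72°  [R on ray YA]
2. ∠CAY = 39°  [△CYA]
3. ∠CAR = 39°  [R on ray AY]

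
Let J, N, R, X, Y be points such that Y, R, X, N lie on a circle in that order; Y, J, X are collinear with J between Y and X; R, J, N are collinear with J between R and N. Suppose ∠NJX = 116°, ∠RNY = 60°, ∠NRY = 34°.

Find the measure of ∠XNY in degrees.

1. ∠NJY = 64°  [linear pair at J on YX]
2. ∠NYX = 56°  [△YJN]
3. ∠NXY = 34°  [same arc YN]
4. ∠XNY = 90°  [△YXN]

∠XNY = 90°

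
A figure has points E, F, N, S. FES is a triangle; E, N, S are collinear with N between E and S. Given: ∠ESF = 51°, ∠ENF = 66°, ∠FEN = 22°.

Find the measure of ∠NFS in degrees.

∠NFS = 15°

1. ∠FSN = 51°  [N on ray SE]
2. ∠FNS = 114°  [linear pair at N on ES]
3. ∠NFS = 15°  [△FNS]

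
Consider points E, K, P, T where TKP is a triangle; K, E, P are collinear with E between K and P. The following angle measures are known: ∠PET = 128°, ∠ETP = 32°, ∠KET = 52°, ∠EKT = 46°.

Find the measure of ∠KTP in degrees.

∠KTP = 114°

1. ∠EPT = 20°  [△TEP]
2. ∠PKT = 46°  [E on ray KP]
3. ∠KPT = 20°  [E on ray PK]
4. ∠KTP = 114°  [△TKP]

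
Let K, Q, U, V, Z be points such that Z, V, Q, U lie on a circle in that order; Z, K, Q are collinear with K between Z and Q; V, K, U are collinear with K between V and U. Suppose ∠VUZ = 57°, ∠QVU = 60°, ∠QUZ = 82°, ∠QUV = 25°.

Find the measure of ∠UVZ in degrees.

1. ∠QZU = 60°  [same arc QU]
2. ∠UQZ = 38°  [△ZQU]
3. ∠UVZ = 38°  [same arc ZU]

∠UVZ = 38°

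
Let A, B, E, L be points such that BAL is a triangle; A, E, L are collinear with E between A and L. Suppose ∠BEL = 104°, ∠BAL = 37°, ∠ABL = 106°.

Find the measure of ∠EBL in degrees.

1. ∠ALB = 37°  [△BAL]
2. ∠BLE = 37°  [E on ray LA]
3. ∠EBL = 39°  [△BEL]

∠EBL = 39°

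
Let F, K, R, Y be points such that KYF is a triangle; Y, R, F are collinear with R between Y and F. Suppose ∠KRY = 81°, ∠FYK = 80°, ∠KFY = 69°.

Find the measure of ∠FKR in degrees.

1. ∠FRK = 99°  [linear pair at R on YF]
2. ∠KFR = 69°  [R on ray FY]
3. ∠FKR = 12°  [△KRF]

∠FKR = 12°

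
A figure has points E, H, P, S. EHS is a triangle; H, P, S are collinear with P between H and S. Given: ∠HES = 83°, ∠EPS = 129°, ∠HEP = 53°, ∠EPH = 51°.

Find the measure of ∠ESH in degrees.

1. ∠EHP = 76°  [△EHP]
2. ∠EHS = 76°  [P on ray HS]
3. ∠ESH = 21°  [△EHS]

∠ESH = 21°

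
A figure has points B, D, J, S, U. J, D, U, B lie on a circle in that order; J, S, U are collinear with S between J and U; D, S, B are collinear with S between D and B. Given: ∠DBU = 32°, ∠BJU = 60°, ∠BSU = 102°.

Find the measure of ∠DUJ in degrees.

1. ∠DJU = 32°  [same arc DU]
2. ∠BUJ = 46°  [△USB]
3. ∠JBU = 74°  [△JUB]
4. ∠JDU = 106°  [cyclic JDUB, opposite ∠D+∠B]
5. ∠DUJ = 42°  [△JDU]

∠DUJ = 42°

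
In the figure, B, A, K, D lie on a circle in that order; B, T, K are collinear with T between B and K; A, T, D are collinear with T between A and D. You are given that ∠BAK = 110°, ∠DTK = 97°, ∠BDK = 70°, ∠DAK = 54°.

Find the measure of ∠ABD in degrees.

1. ∠BTD = 83°  [linear pair at T on BK]
2. ∠DBK = 54°  [same arc KD]
3. ∠ADB = 43°  [△BTD]
4. ∠BKD = 56°  [△BKD]
5. ∠BAD = 56°  [same arc BD]
6. ∠ABD = 81°  [△BAD]

∠ABD = 81°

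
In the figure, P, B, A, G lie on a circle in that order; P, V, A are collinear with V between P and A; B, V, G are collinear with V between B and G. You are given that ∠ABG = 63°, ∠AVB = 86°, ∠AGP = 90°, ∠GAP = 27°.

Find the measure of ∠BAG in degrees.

1. ∠APG = 63°  [same arc AG]
2. ∠GVP = 86°  [vertical angles at V]
3. ∠GBP = 27°  [same arc PG]
4. ∠BGP = 31°  [△PVG]
5. ∠BPG = 122°  [△PBG]
6. ∠BAG = 58°  [cyclic PBAG, opposite ∠P+∠A]

∠BAG = 58°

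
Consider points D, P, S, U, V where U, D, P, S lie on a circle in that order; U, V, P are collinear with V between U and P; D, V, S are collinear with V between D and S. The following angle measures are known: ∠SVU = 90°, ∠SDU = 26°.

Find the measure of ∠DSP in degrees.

1. ∠PVS = 90°  [linear pair at V on UP]
2. ∠SPU = 26°  [same arc US]
3. ∠DSP = 64°  [△PVS]

∠DSP = 64°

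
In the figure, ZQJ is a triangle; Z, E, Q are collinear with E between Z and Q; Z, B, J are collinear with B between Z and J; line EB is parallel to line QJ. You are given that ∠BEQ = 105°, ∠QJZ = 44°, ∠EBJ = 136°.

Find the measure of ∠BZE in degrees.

1. ∠BEZ = 75°  [linear pair at E on ZQ]
2. ∠EBZ = 44°  [EB∥QJ, corresponding at B]
3. ∠BZE = 61°  [△ZEB]

∠BZE = 61°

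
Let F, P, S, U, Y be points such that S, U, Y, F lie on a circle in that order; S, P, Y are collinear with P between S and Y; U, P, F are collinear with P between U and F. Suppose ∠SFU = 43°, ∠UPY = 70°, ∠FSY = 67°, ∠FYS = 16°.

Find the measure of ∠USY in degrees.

1. ∠SPU = 110°  [linear pair at P on SY]
2. ∠FUS = 16°  [same arc SF]
3. ∠USY = 54°  [△SPU]

∠USY = 54°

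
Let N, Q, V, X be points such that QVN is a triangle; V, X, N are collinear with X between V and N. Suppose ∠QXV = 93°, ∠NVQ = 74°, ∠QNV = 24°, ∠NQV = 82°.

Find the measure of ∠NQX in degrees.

∠NQX = 69°

1. ∠NXQ = 87°  [linear pair at X on VN]
2. ∠QNX = 24°  [X on ray NV]
3. ∠NQX = 69°  [△QXN]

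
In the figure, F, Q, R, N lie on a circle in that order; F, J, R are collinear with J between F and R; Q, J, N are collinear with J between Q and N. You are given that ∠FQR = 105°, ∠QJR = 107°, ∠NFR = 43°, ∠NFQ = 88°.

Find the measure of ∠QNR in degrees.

∠QNR = 45°

1. ∠NQR = 43°  [same arc RN]
2. ∠NRQ = 92°  [cyclic FQRN, opposite ∠F+∠R]
3. ∠QNR = 45°  [△QRN]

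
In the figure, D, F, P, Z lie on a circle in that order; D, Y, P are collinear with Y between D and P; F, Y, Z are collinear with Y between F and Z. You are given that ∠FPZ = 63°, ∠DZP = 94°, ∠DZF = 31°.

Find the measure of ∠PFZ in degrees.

∠PFZ = 54°

1. ∠DFP = 86°  [cyclic DFPZ, opposite ∠F+∠Z]
2. ∠DPF = 31°  [same arc DF]
3. ∠FDP = 63°  [△DFP]
4. ∠FZP = 63°  [same arc FP]
5. ∠PFZ = 54°  [△FPZ]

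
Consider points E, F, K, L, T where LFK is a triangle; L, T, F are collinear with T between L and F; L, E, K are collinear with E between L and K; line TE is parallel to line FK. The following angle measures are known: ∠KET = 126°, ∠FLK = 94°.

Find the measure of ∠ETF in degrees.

1. ∠LET = 54°  [linear pair at E on LK]
2. ∠ELT = 94°  [T on LF, E on LK]
3. ∠ETL = 32°  [△LTE]
4. ∠ETF = 148°  [linear pair at T on LF]

∠ETF = 148°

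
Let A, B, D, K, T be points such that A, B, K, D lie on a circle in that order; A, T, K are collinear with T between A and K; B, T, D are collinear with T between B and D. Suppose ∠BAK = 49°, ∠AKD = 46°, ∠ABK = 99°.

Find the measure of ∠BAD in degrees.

1. ∠AKB = 32°  [△ABK]
2. ∠ABD = 46°  [same arc AD]
3. ∠ADB = 32°  [same arc AB]
4. ∠BAD = 102°  [△ABD]

∠BAD = 102°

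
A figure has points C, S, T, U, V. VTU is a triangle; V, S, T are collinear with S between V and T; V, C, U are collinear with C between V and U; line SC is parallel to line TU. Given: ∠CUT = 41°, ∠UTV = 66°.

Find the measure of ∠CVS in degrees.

∠CVS = 73°

1. ∠TUV = 41°  [C on ray UV]
2. ∠TVU = 73°  [△VTU]
3. ∠CVS = 73°  [S on VT, C on VU]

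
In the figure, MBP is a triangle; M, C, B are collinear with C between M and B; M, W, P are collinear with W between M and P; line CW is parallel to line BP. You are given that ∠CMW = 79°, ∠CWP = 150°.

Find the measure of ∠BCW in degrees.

∠BCW = 109°

1. ∠CWM = 30°  [linear pair at W on MP]
2. ∠MCW = 71°  [△MCW]
3. ∠BCW = 109°  [linear pair at C on MB]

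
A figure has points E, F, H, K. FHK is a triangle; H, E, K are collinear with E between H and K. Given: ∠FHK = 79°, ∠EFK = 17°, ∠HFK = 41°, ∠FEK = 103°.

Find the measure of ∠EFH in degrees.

1. ∠EHF = 79°  [E on ray HK]
2. ∠FEH = 77°  [linear pair at E on HK]
3. ∠EFH = 24°  [△FHE]

∠EFH = 24°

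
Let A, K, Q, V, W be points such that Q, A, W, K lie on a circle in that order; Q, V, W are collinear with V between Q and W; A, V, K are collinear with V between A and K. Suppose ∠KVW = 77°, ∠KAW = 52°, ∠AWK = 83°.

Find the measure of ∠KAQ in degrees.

∠KAQ = 58°

1. ∠KVQ = 103°  [linear pair at V on QW]
2. ∠KQW = 52°  [same arc WK]
3. ∠AQK = 97°  [cyclic QAWK, opposite ∠Q+∠W]
4. ∠AKQ = 25°  [△QVK]
5. ∠KAQ = 58°  [△QAK]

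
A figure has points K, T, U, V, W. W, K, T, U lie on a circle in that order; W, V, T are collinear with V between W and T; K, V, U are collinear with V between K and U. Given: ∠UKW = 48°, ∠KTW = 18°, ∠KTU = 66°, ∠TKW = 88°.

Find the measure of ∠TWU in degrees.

∠TWU = 40°

1. ∠UTW = 48°  [same arc WU]
2. ∠TUW = 92°  [cyclic WKTU, opposite ∠K+∠U]
3. ∠TWU = 40°  [△WTU]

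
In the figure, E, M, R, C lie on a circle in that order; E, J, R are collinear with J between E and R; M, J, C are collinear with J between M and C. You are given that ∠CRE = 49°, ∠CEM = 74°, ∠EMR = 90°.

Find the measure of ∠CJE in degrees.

∠CJE = 82°

1. ∠CME = 49°  [same arc EC]
2. ∠ECM = 57°  [△EMC]
3. ∠ECR = 90°  [cyclic EMRC, opposite ∠M+∠C]
4. ∠CER = 41°  [△ERC]
5. ∠CJE = 82°  [△EJC]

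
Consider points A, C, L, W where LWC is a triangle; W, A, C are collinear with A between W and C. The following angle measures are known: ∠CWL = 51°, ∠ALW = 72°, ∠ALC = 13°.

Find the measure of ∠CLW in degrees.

∠CLW = 85°

1. ∠AWL = 51°  [A on ray WC]
2. ∠LAW = 57°  [△LWA]
3. ∠CAL = 123°  [linear pair at A on WC]
4. ∠ACL = 44°  [△LAC]
5. ∠LCW = 44°  [A on ray CW]
6. ∠CLW = 85°  [△LWC]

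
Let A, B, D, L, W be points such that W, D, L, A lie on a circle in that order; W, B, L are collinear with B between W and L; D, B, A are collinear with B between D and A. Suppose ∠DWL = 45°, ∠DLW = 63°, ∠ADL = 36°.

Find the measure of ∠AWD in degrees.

1. ∠DAL = 45°  [same arc DL]
2. ∠ALD = 99°  [△DLA]
3. ∠AWD = 81°  [cyclic WDLA, opposite ∠W+∠L]

∠AWD = 81°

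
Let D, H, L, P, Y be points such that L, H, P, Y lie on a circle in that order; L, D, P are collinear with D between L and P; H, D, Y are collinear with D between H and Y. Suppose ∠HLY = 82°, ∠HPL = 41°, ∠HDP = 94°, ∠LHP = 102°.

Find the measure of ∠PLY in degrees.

∠PLY = 45°

1. ∠HYL = 41°  [same arc LH]
2. ∠LDY = 94°  [vertical angles at D]
3. ∠PLY = 45°  [△LDY]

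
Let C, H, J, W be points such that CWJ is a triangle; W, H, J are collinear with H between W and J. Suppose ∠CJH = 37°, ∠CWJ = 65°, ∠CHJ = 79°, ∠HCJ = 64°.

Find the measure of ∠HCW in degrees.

1. ∠CWH = 65°  [H on ray WJ]
2. ∠CHW = 101°  [linear pair at H on WJ]
3. ∠HCW = 14°  [△CWH]

∠HCW = 14°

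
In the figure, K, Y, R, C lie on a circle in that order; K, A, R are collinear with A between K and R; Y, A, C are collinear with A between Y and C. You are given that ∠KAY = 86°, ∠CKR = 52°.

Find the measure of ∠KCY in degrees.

∠KCY = 34°

1. ∠CAR = 86°  [vertical angles at A]
2. ∠CAK = 94°  [linear pair at A on KR]
3. ∠KCY = 34°  [△KAC]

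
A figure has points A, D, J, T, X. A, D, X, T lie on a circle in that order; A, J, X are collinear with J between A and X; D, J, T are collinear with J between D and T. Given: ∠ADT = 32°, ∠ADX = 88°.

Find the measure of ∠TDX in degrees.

1. ∠AXT = 32°  [same arc AT]
2. ∠ATX = 92°  [cyclic ADXT, opposite ∠D+∠T]
3. ∠TAX = 56°  [△AXT]
4. ∠TDX = 56°  [same arc XT]

∠TDX = 56°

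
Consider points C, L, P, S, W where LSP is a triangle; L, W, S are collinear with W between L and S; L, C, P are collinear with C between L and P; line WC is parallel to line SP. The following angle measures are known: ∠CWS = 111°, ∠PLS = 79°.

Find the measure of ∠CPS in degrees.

∠CPS = 32°

1. ∠CWL = 69°  [linear pair at W on LS]
2. ∠CLW = 79°  [W on LS, C on LP]
3. ∠LCW = 32°  [△LWC]
4. ∠PCW = 148°  [linear pair at C on LP]
5. ∠CPS = 32°  [WC∥SP, co-interior at P–C]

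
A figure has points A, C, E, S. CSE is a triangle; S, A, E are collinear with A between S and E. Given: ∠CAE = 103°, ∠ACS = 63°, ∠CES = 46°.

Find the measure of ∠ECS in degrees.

∠ECS = 94°

1. ∠CAS = 77°  [linear pair at A on SE]
2. ∠ASC = 40°  [△CSA]
3. ∠CSE = 40°  [A on ray SE]
4. ∠ECS = 94°  [△CSE]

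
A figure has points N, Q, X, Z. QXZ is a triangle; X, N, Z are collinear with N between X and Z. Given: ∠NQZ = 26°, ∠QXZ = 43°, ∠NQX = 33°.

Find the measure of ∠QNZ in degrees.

1. ∠NXQ = 43°  [N on ray XZ]
2. ∠QNX = 104°  [△QXN]
3. ∠QNZ = 76°  [linear pair at N on XZ]

∠QNZ = 76°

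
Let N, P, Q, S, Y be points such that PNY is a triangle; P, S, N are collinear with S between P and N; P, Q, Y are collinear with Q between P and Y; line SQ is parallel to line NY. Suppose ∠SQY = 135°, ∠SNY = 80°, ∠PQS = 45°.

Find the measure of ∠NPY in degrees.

∠NPY = 55°

1. ∠PNY = 80°  [S on ray NP]
2. ∠NYP = 45°  [SQ∥NY, corresponding at Q]
3. ∠NPY = 55°  [△PNY]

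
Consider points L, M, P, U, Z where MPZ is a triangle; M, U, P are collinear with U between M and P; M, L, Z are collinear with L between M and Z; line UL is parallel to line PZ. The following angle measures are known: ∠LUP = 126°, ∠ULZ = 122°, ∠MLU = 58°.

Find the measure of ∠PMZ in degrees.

∠PMZ = 68°

1. ∠LUM = 54°  [linear pair at U on MP]
2. ∠LMU = 68°  [△MUL]
3. ∠PMZ = 68°  [U on MP, L on MZ]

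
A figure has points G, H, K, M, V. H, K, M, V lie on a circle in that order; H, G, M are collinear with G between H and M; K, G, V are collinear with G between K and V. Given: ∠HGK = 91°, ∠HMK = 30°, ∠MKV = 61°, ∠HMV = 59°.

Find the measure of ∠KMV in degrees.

1. ∠MGV = 91°  [vertical angles at G]
2. ∠KVM = 30°  [△MGV]
3. ∠KMV = 89°  [△KMV]

∠KMV = 89°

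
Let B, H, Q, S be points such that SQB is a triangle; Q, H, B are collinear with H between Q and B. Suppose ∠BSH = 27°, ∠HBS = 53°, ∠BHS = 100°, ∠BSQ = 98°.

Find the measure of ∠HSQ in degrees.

∠HSQ = 71°

1. ∠QBS = 53°  [H on ray BQ]
2. ∠QHS = 80°  [linear pair at H on QB]
3. ∠BQS = 29°  [△SQB]
4. ∠HQS = 29°  [H on ray QB]
5. ∠HSQ = 71°  [△SQH]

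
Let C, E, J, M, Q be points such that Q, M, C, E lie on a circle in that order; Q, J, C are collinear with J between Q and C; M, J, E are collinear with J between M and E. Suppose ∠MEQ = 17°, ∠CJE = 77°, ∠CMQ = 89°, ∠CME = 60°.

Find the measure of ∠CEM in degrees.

∠CEM = 74°

1. ∠MCQ = 17°  [same arc QM]
2. ∠CQM = 74°  [△QMC]
3. ∠CEM = 74°  [same arc MC]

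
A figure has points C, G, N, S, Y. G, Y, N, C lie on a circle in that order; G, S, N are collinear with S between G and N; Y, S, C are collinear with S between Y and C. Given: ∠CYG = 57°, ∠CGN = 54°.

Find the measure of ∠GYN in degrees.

∠GYN = 111°

1. ∠CNG = 57°  [same arc GC]
2. ∠GCN = 69°  [△GNC]
3. ∠GYN = 111°  [cyclic GYNC, opposite ∠Y+∠C]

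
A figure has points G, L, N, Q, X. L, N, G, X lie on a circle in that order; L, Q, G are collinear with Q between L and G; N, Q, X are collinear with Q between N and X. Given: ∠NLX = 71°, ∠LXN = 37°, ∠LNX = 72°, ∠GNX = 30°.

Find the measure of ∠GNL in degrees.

∠GNL = 102°

1. ∠LGX = 72°  [same arc LX]
2. ∠GLX = 30°  [same arc GX]
3. ∠GXL = 78°  [△LGX]
4. ∠GNL = 102°  [cyclic LNGX, opposite ∠N+∠X]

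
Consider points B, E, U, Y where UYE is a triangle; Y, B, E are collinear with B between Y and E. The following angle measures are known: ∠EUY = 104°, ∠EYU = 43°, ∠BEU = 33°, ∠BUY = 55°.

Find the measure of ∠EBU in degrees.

∠EBU = 98°

1. ∠BYU = 43°  [B on ray YE]
2. ∠UBY = 82°  [△UYB]
3. ∠EBU = 98°  [linear pair at B on YE]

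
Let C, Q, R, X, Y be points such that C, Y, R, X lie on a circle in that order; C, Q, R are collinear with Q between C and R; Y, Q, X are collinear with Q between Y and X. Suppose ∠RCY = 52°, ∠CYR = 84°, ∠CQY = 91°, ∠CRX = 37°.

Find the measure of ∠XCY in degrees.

∠XCY = 99°

1. ∠CRY = 44°  [△CYR]
2. ∠CYX = 37°  [△CQY]
3. ∠CXY = 44°  [same arc CY]
4. ∠XCY = 99°  [△CYX]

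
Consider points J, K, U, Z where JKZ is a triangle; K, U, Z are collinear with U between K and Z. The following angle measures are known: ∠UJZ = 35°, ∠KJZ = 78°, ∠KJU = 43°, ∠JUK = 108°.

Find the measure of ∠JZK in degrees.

1. ∠JKU = 29°  [△JKU]
2. ∠JKZ = 29°  [U on ray KZ]
3. ∠JZK = 73°  [△JKZ]

∠JZK = 73°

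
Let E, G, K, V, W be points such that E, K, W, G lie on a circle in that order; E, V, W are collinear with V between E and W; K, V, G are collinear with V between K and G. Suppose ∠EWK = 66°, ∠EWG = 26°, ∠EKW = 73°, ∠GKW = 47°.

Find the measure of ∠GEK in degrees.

∠GEK = 88°

1. ∠EGK = 66°  [same arc EK]
2. ∠EKG = 26°  [same arc EG]
3. ∠GEK = 88°  [△EKG]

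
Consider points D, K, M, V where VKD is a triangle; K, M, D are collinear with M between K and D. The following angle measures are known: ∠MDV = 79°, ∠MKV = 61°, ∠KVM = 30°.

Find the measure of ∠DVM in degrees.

1. ∠KMV = 89°  [△VKM]
2. ∠DMV = 91°  [linear pair at M on KD]
3. ∠DVM = 10°  [△VMD]

∠DVM = 10°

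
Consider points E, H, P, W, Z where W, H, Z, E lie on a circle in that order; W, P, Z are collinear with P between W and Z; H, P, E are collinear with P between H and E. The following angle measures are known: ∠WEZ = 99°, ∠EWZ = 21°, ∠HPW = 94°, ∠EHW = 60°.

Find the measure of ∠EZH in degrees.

1. ∠EZW = 60°  [△WZE]
2. ∠EHZ = 21°  [same arc ZE]
3. ∠EPZ = 94°  [vertical angles at P]
4. ∠HEZ = 26°  [△ZPE]
5. ∠EZH = 133°  [△HZE]

∠EZH = 133°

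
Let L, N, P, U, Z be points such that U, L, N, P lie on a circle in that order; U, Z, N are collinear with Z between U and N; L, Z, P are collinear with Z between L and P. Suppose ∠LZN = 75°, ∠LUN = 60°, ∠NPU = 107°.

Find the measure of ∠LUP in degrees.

1. ∠LZU = 105°  [linear pair at Z on UN]
2. ∠PLU = 15°  [△UZL]
3. ∠NLU = 73°  [cyclic ULNP, opposite ∠L+∠P]
4. ∠LNU = 47°  [△ULN]
5. ∠LPU = 47°  [same arc UL]
6. ∠LUP = 118°  [△ULP]

∠LUP = 118°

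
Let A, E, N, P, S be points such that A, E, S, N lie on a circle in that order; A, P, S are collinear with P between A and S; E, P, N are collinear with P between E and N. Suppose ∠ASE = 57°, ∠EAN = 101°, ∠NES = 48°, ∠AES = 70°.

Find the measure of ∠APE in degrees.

1. ∠ANE = 57°  [same arc AE]
2. ∠EAS = 53°  [△AES]
3. ∠AEN = 22°  [△AEN]
4. ∠APE = 105°  [△APE]

∠APE = 105°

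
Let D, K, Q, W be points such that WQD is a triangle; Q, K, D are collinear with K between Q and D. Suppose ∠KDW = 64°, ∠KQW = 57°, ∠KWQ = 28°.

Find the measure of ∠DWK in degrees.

∠DWK = 31°

1. ∠QKW = 95°  [△WQK]
2. ∠DKW = 85°  [linear pair at K on QD]
3. ∠DWK = 31°  [△WKD]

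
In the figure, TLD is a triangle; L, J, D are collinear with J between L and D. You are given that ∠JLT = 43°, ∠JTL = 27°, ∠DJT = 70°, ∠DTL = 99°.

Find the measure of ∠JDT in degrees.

∠JDT = 38°

1. ∠DLT = 43°  [J on ray LD]
2. ∠LDT = 38°  [△TLD]
3. ∠JDT = 38°  [J on ray DL]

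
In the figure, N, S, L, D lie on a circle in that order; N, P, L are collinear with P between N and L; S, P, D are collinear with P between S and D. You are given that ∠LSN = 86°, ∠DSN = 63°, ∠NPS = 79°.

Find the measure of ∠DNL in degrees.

1. ∠LDN = 94°  [cyclic NSLD, opposite ∠S+∠D]
2. ∠DLN = 63°  [same arc ND]
3. ∠DNL = 23°  [△NLD]

∠DNL = 23°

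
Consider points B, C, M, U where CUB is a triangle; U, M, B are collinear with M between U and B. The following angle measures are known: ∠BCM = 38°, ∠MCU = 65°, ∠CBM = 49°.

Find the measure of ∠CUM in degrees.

∠CUM = 28°

1. ∠BMC = 93°  [△CMB]
2. ∠CMU = 87°  [linear pair at M on UB]
3. ∠CUM = 28°  [△CUM]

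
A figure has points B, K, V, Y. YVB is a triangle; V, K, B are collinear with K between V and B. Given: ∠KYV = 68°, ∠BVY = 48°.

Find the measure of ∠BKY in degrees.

1. ∠KVY = 48°  [K on ray VB]
2. ∠VKY = 64°  [△YVK]
3. ∠BKY = 116°  [linear pair at K on VB]

∠BKY = 116°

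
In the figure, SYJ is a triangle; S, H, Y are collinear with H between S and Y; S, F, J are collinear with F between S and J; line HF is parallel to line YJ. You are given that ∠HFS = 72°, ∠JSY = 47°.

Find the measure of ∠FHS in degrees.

∠FHS = 61°

1. ∠SJY = 72°  [HF∥YJ, corresponding at F]
2. ∠JYS = 61°  [△SYJ]
3. ∠FHS = 61°  [HF∥YJ, corresponding at H]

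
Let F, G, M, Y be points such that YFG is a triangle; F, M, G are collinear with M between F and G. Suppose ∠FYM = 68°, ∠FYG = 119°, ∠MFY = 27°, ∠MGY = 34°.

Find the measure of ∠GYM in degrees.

∠GYM = 51°

1. ∠FMY = 85°  [△YFM]
2. ∠GMY = 95°  [linear pair at M on FG]
3. ∠GYM = 51°  [△YMG]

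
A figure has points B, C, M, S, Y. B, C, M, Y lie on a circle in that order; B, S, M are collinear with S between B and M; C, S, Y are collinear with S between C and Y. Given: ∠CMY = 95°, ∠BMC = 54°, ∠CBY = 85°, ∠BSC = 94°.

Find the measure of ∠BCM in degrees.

1. ∠BYC = 54°  [same arc BC]
2. ∠BCY = 41°  [△BCY]
3. ∠CBM = 45°  [△BSC]
4. ∠BCM = 81°  [△BCM]

∠BCM = 81°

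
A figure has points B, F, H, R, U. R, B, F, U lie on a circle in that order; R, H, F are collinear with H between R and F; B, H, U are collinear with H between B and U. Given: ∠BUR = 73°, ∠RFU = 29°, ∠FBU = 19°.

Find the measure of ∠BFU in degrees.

1. ∠RBU = 29°  [same arc RU]
2. ∠BRU = 78°  [△RBU]
3. ∠BFU = 102°  [cyclic RBFU, opposite ∠R+∠F]

∠BFU = 102°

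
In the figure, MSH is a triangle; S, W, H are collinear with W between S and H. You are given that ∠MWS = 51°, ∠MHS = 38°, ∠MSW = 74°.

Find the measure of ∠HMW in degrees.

1. ∠HWM = 129°  [linear pair at W on SH]
2. ∠MHW = 38°  [W on ray HS]
3. ∠HMW = 13°  [△MWH]

∠HMW = 13°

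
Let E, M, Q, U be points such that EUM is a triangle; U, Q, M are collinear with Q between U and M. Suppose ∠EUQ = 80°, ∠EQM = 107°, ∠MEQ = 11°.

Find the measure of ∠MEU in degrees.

∠MEU = 38°

1. ∠EUM = 80°  [Q on ray UM]
2. ∠EMQ = 62°  [△EQM]
3. ∠EMU = 62°  [Q on ray MU]
4. ∠MEU = 38°  [△EUM]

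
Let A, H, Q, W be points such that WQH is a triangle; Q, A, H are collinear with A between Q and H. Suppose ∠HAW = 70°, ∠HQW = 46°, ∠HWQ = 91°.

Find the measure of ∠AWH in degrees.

1. ∠QHW = 43°  [△WQH]
2. ∠AHW = 43°  [A on ray HQ]
3. ∠AWH = 67°  [△WAH]

∠AWH = 67°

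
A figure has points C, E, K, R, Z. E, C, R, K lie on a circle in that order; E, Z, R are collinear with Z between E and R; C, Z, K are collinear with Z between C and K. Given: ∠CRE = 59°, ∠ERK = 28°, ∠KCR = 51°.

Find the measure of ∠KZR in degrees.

1. ∠CKE = 59°  [same arc EC]
2. ∠KER = 51°  [same arc RK]
3. ∠EZK = 70°  [△EZK]
4. ∠KZR = 110°  [linear pair at Z on ER]

∠KZR = 110°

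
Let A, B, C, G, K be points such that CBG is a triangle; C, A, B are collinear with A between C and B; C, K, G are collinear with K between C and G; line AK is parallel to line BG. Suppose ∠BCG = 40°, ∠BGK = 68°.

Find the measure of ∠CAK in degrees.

∠CAK = 72°

1. ∠BGC = 68°  [K on ray GC]
2. ∠CBG = 72°  [△CBG]
3. ∠CAK = 72°  [AK∥BG, corresponding at A]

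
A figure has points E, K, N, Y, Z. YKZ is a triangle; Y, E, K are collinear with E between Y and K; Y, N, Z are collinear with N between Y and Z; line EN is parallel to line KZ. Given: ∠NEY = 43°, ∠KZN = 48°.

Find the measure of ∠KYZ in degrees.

∠KYZ = 89°

1. ∠YKZ = 43°  [EN∥KZ, corresponding at E]
2. ∠KZY = 48°  [N on ray ZY]
3. ∠KYZ = 89°  [△YKZ]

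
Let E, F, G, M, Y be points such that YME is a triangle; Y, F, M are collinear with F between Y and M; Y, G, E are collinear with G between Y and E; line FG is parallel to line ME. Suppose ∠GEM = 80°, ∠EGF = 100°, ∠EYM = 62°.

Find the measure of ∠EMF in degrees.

1. ∠MEY = 80°  [G on ray EY]
2. ∠EMY = 38°  [△YME]
3. ∠EMF = 38°  [F on ray MY]

∠EMF = 38°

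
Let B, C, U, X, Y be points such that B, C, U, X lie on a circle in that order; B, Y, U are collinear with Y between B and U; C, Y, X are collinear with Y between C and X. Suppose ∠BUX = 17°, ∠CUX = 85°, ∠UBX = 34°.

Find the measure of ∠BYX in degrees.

∠BYX = 78°

1. ∠BCX = 17°  [same arc BX]
2. ∠CBX = 95°  [cyclic BCUX, opposite ∠B+∠U]
3. ∠BXC = 68°  [△BCX]
4. ∠BYX = 78°  [△BYX]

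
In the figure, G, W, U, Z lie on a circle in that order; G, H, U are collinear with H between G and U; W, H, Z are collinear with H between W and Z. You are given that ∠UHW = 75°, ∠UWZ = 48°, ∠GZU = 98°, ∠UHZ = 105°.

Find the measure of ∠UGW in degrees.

∠UGW = 41°

1. ∠GUW = 57°  [△WHU]
2. ∠GWU = 82°  [cyclic GWUZ, opposite ∠W+∠Z]
3. ∠UGW = 41°  [△GWU]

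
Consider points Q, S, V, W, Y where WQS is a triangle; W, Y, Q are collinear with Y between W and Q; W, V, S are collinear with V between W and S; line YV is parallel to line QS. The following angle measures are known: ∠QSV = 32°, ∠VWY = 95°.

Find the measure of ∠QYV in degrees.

∠QYV = 127°

1. ∠QSW = 32°  [V on ray SW]
2. ∠QWS = 95°  [Y on WQ, V on WS]
3. ∠SQW = 53°  [△WQS]
4. ∠VYW = 53°  [YV∥QS, corresponding at Y]
5. ∠QYV = 127°  [linear pair at Y on WQ]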